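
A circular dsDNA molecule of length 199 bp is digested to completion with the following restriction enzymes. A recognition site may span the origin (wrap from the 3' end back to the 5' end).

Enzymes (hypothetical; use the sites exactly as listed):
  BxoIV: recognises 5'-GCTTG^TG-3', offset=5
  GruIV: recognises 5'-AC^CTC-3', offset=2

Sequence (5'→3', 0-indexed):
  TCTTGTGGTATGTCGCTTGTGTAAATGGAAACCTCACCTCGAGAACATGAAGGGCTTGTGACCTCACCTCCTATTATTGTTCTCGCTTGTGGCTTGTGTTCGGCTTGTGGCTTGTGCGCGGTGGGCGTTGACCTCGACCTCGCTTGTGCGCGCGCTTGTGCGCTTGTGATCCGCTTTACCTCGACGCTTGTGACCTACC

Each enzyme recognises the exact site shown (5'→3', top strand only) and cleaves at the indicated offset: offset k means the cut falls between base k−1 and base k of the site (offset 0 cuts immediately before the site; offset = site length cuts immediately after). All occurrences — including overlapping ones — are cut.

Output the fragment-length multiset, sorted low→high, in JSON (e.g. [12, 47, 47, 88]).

[4,5,5,6,7,7,8,8,8,11,11,12,13,13,18,20,21,22]

Site scan:
  BxoIV (GCTTGTG, off=5): starts [14, 53, 84, 91, 102, 109, 141, 153, 161, 185] → cuts [19, 58, 89, 96, 107, 114, 146, 158, 166, 190]
  GruIV (ACCTC, off=2): starts [30, 35, 60, 65, 130, 136, 177, 196] → cuts [32, 37, 62, 67, 132, 138, 179, 198]

All cut coordinates (distinct, sorted): [19, 32, 37, 58, 62, 67, 89, 96, 107, 114, 132, 138, 146, 158, 166, 179, 190, 198]

Fragment lengths:
  19→32: 13 bp
  32→37: 5 bp
  37→58: 21 bp
  58→62: 4 bp
  62→67: 5 bp
  67→89: 22 bp
  89→96: 7 bp
  96→107: 11 bp
  107→114: 7 bp
  114→132: 18 bp
  132→138: 6 bp
  138→146: 8 bp
  146→158: 12 bp
  158→166: 8 bp
  166→179: 13 bp
  179→190: 11 bp
  190→198: 8 bp
  198→19 (wrap): 199-198+19 = 20 bp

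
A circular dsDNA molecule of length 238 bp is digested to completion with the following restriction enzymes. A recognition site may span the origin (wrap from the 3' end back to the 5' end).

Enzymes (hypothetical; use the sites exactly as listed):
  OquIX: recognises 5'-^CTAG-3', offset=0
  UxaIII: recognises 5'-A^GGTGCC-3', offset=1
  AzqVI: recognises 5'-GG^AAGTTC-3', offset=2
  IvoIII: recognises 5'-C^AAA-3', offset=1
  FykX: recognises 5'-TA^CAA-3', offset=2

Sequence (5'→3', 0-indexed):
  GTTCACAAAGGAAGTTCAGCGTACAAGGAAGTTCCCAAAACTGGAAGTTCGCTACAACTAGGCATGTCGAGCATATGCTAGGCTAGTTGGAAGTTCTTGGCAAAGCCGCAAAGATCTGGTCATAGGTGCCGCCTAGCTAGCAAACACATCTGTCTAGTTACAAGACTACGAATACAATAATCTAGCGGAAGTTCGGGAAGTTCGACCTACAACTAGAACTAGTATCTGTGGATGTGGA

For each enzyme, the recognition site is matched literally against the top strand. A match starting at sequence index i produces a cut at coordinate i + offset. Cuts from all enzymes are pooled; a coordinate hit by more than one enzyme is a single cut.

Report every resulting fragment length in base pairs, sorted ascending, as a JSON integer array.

Per-enzyme occurrences:
  OquIX (CTAG, off=0): starts [57, 77, 82, 132, 136, 153, 181, 212, 218] → cuts [57, 77, 82, 132, 136, 153, 181, 212, 218]
  UxaIII (AGGTGCC, off=1): starts [123] → cuts [124]
  AzqVI (GGAAGTTC, off=2): starts [9, 26, 42, 88, 186, 195] → cuts [11, 28, 44, 90, 188, 197]
  IvoIII (CAAA, off=1): starts [5, 35, 100, 108, 140] → cuts [6, 36, 101, 109, 141]
  FykX (TACAA, off=2): starts [21, 52, 158, 172, 207] → cuts [23, 54, 160, 174, 209]

All cut coordinates (distinct, sorted): [6, 11, 23, 28, 36, 44, 54, 57, 77, 82, 90, 101, 109, 124, 132, 136, 141, 153, 160, 174, 181, 188, 197, 209, 212, 218]

Fragment lengths:
  6→11: 5 bp
  11→23: 12 bp
  23→28: 5 bp
  28→36: 8 bp
  36→44: 8 bp
  44→54: 10 bp
  54→57: 3 bp
  57→77: 20 bp
  77→82: 5 bp
  82→90: 8 bp
  90→101: 11 bp
  101→109: 8 bp
  109→124: 15 bp
  124→132: 8 bp
  132→136: 4 bp
  136→141: 5 bp
  141→153: 12 bp
  153→160: 7 bp
  160→174: 14 bp
  174→181: 7 bp
  181→188: 7 bp
  188→197: 9 bp
  197→209: 12 bp
  209→212: 3 bp
  212→218: 6 bp
  218→6 (wrap): 238-218+6 = 26 bp

[3,3,4,5,5,5,5,6,7,7,7,8,8,8,8,8,9,10,11,12,12,12,14,15,20,26]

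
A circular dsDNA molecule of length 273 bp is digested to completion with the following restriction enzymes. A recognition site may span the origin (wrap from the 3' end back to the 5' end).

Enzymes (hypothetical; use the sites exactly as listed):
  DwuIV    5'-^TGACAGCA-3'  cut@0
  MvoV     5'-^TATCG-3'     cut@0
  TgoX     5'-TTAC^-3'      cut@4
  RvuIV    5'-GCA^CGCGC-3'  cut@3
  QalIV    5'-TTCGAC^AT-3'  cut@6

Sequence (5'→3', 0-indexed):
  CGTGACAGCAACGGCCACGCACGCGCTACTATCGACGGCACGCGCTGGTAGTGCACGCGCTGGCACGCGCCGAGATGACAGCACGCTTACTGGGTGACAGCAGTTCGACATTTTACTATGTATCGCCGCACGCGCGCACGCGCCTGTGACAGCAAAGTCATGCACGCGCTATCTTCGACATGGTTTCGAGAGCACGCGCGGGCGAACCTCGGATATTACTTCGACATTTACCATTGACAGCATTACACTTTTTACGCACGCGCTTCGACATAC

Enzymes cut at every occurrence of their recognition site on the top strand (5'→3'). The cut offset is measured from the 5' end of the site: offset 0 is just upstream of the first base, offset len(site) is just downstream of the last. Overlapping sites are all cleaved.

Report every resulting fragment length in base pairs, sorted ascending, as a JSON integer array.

[3,3,4,4,6,6,6,7,8,8,8,9,10,10,10,11,11,12,15,15,15,15,15,18,19,25]

Per-enzyme occurrences:
  DwuIV TGACAGCA/0: at [2, 75, 94, 146, 234] ⇒ [2, 75, 94, 146, 234]
  MvoV TATCG/0: at [29, 120] ⇒ [29, 120]
  TgoX TTAC/4: at [86, 112, 215, 227, 242, 251] ⇒ [90, 116, 219, 231, 246, 255]
  RvuIV GCACGCGC/3: at [18, 37, 52, 62, 127, 135, 161, 191, 255] ⇒ [21, 40, 55, 65, 130, 138, 164, 194, 258]
  QalIV TTCGACAT/6: at [103, 173, 219, 263] ⇒ [109, 179, 225, 269]

All cut coordinates (distinct, sorted): [2, 21, 29, 40, 55, 65, 75, 90, 94, 109, 116, 120, 130, 138, 146, 164, 179, 194, 219, 225, 231, 234, 246, 255, 258, 269]

Fragments:
  2→21: 19 bp
  21→29: 8 bp
  29→40: 11 bp
  40→55: 15 bp
  55→65: 10 bp
  65→75: 10 bp
  75→90: 15 bp
  90→94: 4 bp
  94→109: 15 bp
  109→116: 7 bp
  116→120: 4 bp
  120→130: 10 bp
  130→138: 8 bp
  138→146: 8 bp
  146→164: 18 bp
  164→179: 15 bp
  179→194: 15 bp
  194→219: 25 bp
  219→225: 6 bp
  225→231: 6 bp
  231→234: 3 bp
  234→246: 12 bp
  246→255: 9 bp
  255→258: 3 bp
  258→269: 11 bp
  269→2 (wrap): 273-269+2 = 6 bp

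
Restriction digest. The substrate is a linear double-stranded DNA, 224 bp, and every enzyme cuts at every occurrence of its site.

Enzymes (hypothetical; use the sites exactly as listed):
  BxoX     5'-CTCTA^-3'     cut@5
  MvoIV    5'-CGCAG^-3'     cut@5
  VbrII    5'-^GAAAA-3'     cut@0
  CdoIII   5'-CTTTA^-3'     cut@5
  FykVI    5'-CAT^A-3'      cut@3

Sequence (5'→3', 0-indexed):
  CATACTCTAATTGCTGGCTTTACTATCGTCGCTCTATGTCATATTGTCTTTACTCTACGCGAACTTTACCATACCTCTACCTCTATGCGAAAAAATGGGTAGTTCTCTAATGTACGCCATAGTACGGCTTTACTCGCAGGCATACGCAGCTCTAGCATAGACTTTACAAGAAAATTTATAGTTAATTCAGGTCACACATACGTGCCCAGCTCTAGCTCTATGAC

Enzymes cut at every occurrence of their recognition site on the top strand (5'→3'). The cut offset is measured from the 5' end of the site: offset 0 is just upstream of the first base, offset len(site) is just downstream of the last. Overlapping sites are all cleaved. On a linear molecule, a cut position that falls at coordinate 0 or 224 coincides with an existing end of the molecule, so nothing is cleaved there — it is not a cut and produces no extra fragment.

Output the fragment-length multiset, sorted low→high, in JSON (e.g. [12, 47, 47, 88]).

Site scan:
  BxoX CTCTA/5: at [4, 31, 52, 74, 80, 104, 149, 209, 215] ⇒ [9, 36, 57, 79, 85, 109, 154, 214, 220]
  MvoIV CGCAG/5: at [134, 144] ⇒ [139, 149]
  VbrII GAAAA/0: at [88, 169] ⇒ [88, 169]
  CdoIII CTTTA/5: at [17, 47, 63, 127, 161] ⇒ [22, 52, 68, 132, 166]
  FykVI CATA/3: at [0, 39, 69, 117, 140, 155, 196] ⇒ [3, 42, 72, 120, 143, 158, 199]

All cut coordinates (distinct, sorted): [3, 9, 22, 36, 42, 52, 57, 68, 72, 79, 85, 88, 109, 120, 132, 139, 143, 149, 154, 158, 166, 169, 199, 214, 220]

Fragments:
  [0,3): 3 bp
  [3,9): 6 bp
  [9,22): 13 bp
  [22,36): 14 bp
  [36,42): 6 bp
  [42,52): 10 bp
  [52,57): 5 bp
  [57,68): 11 bp
  [68,72): 4 bp
  [72,79): 7 bp
  [79,85): 6 bp
  [85,88): 3 bp
  [88,109): 21 bp
  [109,120): 11 bp
  [120,132): 12 bp
  [132,139): 7 bp
  [139,143): 4 bp
  [143,149): 6 bp
  [149,154): 5 bp
  [154,158): 4 bp
  [158,166): 8 bp
  [166,169): 3 bp
  [169,199): 30 bp
  [199,214): 15 bp
  [214,220): 6 bp
  [220,224): 4 bp

[3,3,3,4,4,4,4,5,5,6,6,6,6,6,7,7,8,10,11,11,12,13,14,15,21,30]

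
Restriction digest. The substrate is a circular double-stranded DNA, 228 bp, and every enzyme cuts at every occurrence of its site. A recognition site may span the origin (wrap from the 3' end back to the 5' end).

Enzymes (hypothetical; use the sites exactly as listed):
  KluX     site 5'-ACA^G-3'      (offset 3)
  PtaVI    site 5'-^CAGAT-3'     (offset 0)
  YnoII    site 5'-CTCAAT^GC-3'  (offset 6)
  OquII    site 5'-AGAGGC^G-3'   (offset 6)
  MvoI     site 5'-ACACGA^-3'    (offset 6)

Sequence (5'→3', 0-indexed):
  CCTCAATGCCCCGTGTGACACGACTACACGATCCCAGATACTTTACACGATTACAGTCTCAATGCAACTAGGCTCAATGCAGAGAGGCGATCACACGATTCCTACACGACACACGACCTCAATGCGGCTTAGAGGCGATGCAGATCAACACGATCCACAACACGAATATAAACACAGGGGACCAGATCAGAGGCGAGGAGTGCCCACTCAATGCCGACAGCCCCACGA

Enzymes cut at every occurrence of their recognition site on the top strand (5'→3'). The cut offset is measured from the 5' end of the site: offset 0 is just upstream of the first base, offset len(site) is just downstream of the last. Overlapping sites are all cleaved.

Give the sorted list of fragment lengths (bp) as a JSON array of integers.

Scan for sites:
  KluX (ACAG, off=3): starts [52, 173, 216] → cuts [55, 176, 219]
  PtaVI (CAGAT, off=0): starts [34, 140, 182] → cuts [34, 140, 182]
  YnoII (CTCAATGC, off=6): starts [1, 57, 72, 117, 206] → cuts [7, 63, 78, 123, 212]
  OquII (AGAGGCG, off=6): starts [82, 130, 188] → cuts [88, 136, 194]
  MvoI (ACACGA, off=6): starts [17, 25, 44, 92, 103, 110, 147, 159] → cuts [23, 31, 50, 98, 109, 116, 153, 165]

Pooled cuts: [7, 23, 31, 34, 50, 55, 63, 78, 88, 98, 109, 116, 123, 136, 140, 153, 165, 176, 182, 194, 212, 219]

Fragment lengths:
  7→23: 16 bp
  23→31: 8 bp
  31→34: 3 bp
  34→50: 16 bp
  50→55: 5 bp
  55→63: 8 bp
  63→78: 15 bp
  78→88: 10 bp
  88→98: 10 bp
  98→109: 11 bp
  109→116: 7 bp
  116→123: 7 bp
  123→136: 13 bp
  136→140: 4 bp
  140→153: 13 bp
  153→165: 12 bp
  165→176: 11 bp
  176→182: 6 bp
  182→194: 12 bp
  194→212: 18 bp
  212→219: 7 bp
  219→7 (wrap): 228-219+7 = 16 bp

[3,4,5,6,7,7,7,8,8,10,10,11,11,12,12,13,13,15,16,16,16,18]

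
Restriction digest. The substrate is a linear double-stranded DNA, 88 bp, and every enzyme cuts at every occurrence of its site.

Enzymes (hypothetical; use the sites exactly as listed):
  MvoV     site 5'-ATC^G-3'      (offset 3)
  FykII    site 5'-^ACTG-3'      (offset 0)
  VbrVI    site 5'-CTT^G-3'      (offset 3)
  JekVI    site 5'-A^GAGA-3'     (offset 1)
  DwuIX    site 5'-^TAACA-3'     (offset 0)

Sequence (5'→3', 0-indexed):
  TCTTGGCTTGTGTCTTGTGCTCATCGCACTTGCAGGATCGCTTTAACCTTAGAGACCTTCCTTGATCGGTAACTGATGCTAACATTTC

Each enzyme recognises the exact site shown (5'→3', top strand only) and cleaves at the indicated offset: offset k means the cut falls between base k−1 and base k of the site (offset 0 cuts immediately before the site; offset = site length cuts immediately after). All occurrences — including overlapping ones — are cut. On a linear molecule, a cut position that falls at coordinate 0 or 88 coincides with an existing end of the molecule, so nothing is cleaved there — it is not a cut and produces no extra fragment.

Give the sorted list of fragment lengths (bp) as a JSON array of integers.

[4,4,4,5,6,7,8,8,9,9,12,12]

Per-enzyme occurrences:
  MvoV ATCG/3: at [22, 36, 64] ⇒ [25, 39, 67]
  FykII ACTG/0: at [71] ⇒ [71]
  VbrVI CTTG/3: at [1, 6, 13, 28, 60] ⇒ [4, 9, 16, 31, 63]
  JekVI AGAGA/1: at [50] ⇒ [51]
  DwuIX TAACA/0: at [79] ⇒ [79]

Pooled cuts: [4, 9, 16, 25, 31, 39, 51, 63, 67, 71, 79]

Fragments:
  [0,4): 4 bp
  [4,9): 5 bp
  [9,16): 7 bp
  [16,25): 9 bp
  [25,31): 6 bp
  [31,39): 8 bp
  [39,51): 12 bp
  [51,63): 12 bp
  [63,67): 4 bp
  [67,71): 4 bp
  [71,79): 8 bp
  [79,88): 9 bp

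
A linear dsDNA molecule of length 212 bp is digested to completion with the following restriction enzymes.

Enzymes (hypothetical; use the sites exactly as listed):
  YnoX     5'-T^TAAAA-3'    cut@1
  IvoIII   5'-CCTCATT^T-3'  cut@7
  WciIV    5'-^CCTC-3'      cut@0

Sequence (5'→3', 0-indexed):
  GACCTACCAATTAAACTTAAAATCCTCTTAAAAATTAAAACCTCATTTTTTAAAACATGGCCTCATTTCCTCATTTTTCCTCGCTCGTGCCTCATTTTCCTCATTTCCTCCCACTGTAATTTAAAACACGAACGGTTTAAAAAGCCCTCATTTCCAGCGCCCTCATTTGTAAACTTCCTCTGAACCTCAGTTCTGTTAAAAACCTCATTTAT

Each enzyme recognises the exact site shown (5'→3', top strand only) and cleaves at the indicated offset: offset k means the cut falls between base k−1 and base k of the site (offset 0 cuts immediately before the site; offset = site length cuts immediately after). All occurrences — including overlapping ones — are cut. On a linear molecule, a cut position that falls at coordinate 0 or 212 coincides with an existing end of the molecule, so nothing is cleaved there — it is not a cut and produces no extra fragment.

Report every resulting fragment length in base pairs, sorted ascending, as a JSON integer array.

Site scan:
  YnoX (TTAAAA, off=1): starts [16, 27, 34, 49, 120, 136, 195] → cuts [17, 28, 35, 50, 121, 137, 196]
  IvoIII (CCTCATTT, off=7): starts [40, 60, 68, 89, 98, 145, 160, 202] → cuts [47, 67, 75, 96, 105, 152, 167, 209]
  WciIV (CCTC, off=0): starts [23, 40, 60, 68, 78, 89, 98, 106, 145, 160, 176, 184, 202] → cuts [23, 40, 60, 68, 78, 89, 98, 106, 145, 160, 176, 184, 202]

All cut coordinates (distinct, sorted): [17, 23, 28, 35, 40, 47, 50, 60, 67, 68, 75, 78, 89, 96, 98, 105, 106, 121, 137, 145, 152, 160, 167, 176, 184, 196, 202, 209]

Fragment lengths:
  [0,17): 17 bp
  [17,23): 6 bp
  [23,28): 5 bp
  [28,35): 7 bp
  [35,40): 5 bp
  [40,47): 7 bp
  [47,50): 3 bp
  [50,60): 10 bp
  [60,67): 7 bp
  [67,68): 1 bp
  [68,75): 7 bp
  [75,78): 3 bp
  [78,89): 11 bp
  [89,96): 7 bp
  [96,98): 2 bp
  [98,105): 7 bp
  [105,106): 1 bp
  [106,121): 15 bp
  [121,137): 16 bp
  [137,145): 8 bp
  [145,152): 7 bp
  [152,160): 8 bp
  [160,167): 7 bp
  [167,176): 9 bp
  [176,184): 8 bp
  [184,196): 12 bp
  [196,202): 6 bp
  [202,209): 7 bp
  [209,212): 3 bp

[1,1,2,3,3,3,5,5,6,6,7,7,7,7,7,7,7,7,7,8,8,8,9,10,11,12,15,16,17]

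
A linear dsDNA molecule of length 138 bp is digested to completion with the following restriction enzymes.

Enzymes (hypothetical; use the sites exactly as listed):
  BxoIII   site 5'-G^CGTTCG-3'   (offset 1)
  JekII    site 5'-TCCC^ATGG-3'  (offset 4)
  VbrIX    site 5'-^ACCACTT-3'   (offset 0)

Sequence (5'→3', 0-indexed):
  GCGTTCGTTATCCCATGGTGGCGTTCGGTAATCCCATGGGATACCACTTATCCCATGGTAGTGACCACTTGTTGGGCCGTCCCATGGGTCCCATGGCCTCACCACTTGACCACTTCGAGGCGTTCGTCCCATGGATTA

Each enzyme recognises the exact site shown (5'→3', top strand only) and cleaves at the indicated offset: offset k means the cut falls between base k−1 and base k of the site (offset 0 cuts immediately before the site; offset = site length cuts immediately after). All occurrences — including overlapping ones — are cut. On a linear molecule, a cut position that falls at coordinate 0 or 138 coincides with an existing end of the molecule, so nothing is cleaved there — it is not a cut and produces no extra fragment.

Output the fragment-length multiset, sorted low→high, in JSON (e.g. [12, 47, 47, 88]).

Scan for sites:
  BxoIII GCGTTCG/1: at [0, 20, 119] ⇒ [1, 21, 120]
  JekII TCCCATGG/4: at [10, 31, 50, 79, 88, 126] ⇒ [14, 35, 54, 83, 92, 130]
  VbrIX ACCACTT/0: at [42, 63, 100, 108] ⇒ [42, 63, 100, 108]

All cut coordinates (distinct, sorted): [1, 14, 21, 35, 42, 54, 63, 83, 92, 100, 108, 120, 130]

Fragment lengths:
  [0,1): 1 bp
  [1,14): 13 bp
  [14,21): 7 bp
  [21,35): 14 bp
  [35,42): 7 bp
  [42,54): 12 bp
  [54,63): 9 bp
  [63,83): 20 bp
  [83,92): 9 bp
  [92,100): 8 bp
  [100,108): 8 bp
  [108,120): 12 bp
  [120,130): 10 bp
  [130,138): 8 bp

[1,7,7,8,8,8,9,9,10,12,12,13,14,20]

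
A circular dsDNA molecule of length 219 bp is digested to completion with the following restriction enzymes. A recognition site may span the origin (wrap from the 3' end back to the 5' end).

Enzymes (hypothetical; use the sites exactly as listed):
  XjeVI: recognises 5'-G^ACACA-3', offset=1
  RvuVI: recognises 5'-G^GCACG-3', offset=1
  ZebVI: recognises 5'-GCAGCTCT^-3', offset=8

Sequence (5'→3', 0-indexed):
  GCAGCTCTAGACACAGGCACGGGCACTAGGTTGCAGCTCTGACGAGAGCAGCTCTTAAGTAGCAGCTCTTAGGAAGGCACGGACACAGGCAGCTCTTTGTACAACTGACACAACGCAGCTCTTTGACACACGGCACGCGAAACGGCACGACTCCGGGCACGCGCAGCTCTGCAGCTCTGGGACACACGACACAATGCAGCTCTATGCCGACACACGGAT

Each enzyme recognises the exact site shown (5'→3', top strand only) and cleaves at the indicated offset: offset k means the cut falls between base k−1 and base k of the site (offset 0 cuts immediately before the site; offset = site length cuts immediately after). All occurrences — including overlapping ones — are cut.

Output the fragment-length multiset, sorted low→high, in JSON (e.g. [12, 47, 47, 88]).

Per-enzyme occurrences:
  XjeVI (GACACA, off=1): starts [9, 81, 106, 124, 180, 187, 208] → cuts [10, 82, 107, 125, 181, 188, 209]
  RvuVI (GGCACG, off=1): starts [15, 75, 131, 143, 155] → cuts [16, 76, 132, 144, 156]
  ZebVI (GCAGCTCT, off=8): starts [0, 32, 47, 61, 88, 114, 162, 170, 195] → cuts [8, 40, 55, 69, 96, 122, 170, 178, 203]

Pooled cuts: [8, 10, 16, 40, 55, 69, 76, 82, 96, 107, 122, 125, 132, 144, 156, 170, 178, 181, 188, 203, 209]

Fragment lengths:
  8→10: 2 bp
  10→16: 6 bp
  16→40: 24 bp
  40→55: 15 bp
  55→69: 14 bp
  69→76: 7 bp
  76→82: 6 bp
  82→96: 14 bp
  96→107: 11 bp
  107→122: 15 bp
  122→125: 3 bp
  125→132: 7 bp
  132→144: 12 bp
  144→156: 12 bp
  156→170: 14 bp
  170→178: 8 bp
  178→181: 3 bp
  181→188: 7 bp
  188→203: 15 bp
  203→209: 6 bp
  209→8 (wrap): 219-209+8 = 18 bp

[2,3,3,6,6,6,7,7,7,8,11,12,12,14,14,14,15,15,15,18,24]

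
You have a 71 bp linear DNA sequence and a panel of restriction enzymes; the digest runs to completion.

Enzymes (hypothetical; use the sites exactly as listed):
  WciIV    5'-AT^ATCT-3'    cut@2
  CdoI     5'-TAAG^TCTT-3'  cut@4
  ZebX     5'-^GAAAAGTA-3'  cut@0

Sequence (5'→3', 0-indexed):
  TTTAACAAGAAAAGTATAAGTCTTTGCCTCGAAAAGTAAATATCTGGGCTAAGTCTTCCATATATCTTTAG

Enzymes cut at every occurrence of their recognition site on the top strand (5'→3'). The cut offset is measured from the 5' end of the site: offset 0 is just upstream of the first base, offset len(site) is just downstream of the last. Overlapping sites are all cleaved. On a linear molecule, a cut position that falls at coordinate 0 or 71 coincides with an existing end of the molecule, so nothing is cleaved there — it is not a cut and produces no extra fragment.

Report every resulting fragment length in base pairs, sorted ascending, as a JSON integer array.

Scan for sites:
  WciIV (ATATCT, off=2): starts [39, 61] → cuts [41, 63]
  CdoI (TAAGTCTT, off=4): starts [16, 49] → cuts [20, 53]
  ZebX (GAAAAGTA, off=0): starts [8, 30] → cuts [8, 30]

All cut coordinates (distinct, sorted): [8, 20, 30, 41, 53, 63]

Fragments:
  [0,8): 8 bp
  [8,20): 12 bp
  [20,30): 10 bp
  [30,41): 11 bp
  [41,53): 12 bp
  [53,63): 10 bp
  [63,71): 8 bp

[8,8,10,10,11,12,12]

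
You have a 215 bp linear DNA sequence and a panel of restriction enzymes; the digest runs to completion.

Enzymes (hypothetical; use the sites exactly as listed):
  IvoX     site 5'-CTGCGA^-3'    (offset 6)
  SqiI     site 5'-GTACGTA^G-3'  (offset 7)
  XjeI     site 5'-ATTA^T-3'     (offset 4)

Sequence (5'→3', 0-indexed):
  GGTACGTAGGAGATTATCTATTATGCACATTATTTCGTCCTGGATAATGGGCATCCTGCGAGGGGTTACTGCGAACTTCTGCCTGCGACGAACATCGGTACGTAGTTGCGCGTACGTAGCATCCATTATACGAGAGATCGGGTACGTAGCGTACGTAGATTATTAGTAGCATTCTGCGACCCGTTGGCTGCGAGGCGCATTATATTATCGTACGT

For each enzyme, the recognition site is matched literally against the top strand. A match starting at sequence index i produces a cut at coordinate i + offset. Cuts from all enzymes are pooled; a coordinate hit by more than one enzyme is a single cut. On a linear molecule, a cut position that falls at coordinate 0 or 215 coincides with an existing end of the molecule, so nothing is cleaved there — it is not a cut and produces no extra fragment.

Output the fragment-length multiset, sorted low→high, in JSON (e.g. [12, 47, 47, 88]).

Site scan:
  IvoX (CTGCGA, off=6): starts [55, 68, 82, 173, 187] → cuts [61, 74, 88, 179, 193]
  SqiI (GTACGTAG, off=7): starts [1, 97, 111, 141, 150] → cuts [8, 104, 118, 148, 157]
  XjeI (ATTAT, off=4): starts [12, 19, 28, 124, 158, 198, 203] → cuts [16, 23, 32, 128, 162, 202, 207]

Pooled cuts: [8, 16, 23, 32, 61, 74, 88, 104, 118, 128, 148, 157, 162, 179, 193, 202, 207]

Fragments:
  [0,8): 8 bp
  [8,16): 8 bp
  [16,23): 7 bp
  [23,32): 9 bp
  [32,61): 29 bp
  [61,74): 13 bp
  [74,88): 14 bp
  [88,104): 16 bp
  [104,118): 14 bp
  [118,128): 10 bp
  [128,148): 20 bp
  [148,157): 9 bp
  [157,162): 5 bp
  [162,179): 17 bp
  [179,193): 14 bp
  [193,202): 9 bp
  [202,207): 5 bp
  [207,215): 8 bp

[5,5,7,8,8,8,9,9,9,10,13,14,14,14,16,17,20,29]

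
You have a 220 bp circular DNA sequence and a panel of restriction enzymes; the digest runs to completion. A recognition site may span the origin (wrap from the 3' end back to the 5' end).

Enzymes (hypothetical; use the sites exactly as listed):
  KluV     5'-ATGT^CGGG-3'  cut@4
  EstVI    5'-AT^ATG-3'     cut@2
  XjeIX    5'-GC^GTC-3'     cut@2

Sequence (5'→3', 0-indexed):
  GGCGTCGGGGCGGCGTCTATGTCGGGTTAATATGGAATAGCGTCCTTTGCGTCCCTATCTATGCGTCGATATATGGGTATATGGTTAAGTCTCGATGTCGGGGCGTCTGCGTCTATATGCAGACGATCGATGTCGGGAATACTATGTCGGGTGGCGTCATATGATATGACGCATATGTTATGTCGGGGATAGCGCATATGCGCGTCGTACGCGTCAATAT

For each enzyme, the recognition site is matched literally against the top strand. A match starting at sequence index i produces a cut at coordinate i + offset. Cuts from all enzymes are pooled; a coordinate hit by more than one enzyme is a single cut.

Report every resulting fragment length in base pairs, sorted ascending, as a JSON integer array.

Site scan:
  KluV (ATGTCGGG, off=4): starts [18, 94, 129, 143, 179] → cuts [22, 98, 133, 147, 183]
  EstVI (ATATG, off=2): starts [29, 70, 78, 114, 158, 163, 172, 195, 216] → cuts [31, 72, 80, 116, 160, 165, 174, 197, 218]
  XjeIX (GCGTC, off=2): starts [1, 12, 39, 48, 62, 102, 108, 153, 201, 210] → cuts [3, 14, 41, 50, 64, 104, 110, 155, 203, 212]

All cut coordinates (distinct, sorted): [3, 14, 22, 31, 41, 50, 64, 72, 80, 98, 104, 110, 116, 133, 147, 155, 160, 165, 174, 183, 197, 203, 212, 218]

Fragments:
  3→14: 11 bp
  14→22: 8 bp
  22→31: 9 bp
  31→41: 10 bp
  41→50: 9 bp
  50→64: 14 bp
  64→72: 8 bp
  72→80: 8 bp
  80→98: 18 bp
  98→104: 6 bp
  104→110: 6 bp
  110→116: 6 bp
  116→133: 17 bp
  133→147: 14 bp
  147→155: 8 bp
  155→160: 5 bp
  160→165: 5 bp
  165→174: 9 bp
  174→183: 9 bp
  183→197: 14 bp
  197→203: 6 bp
  203→212: 9 bp
  212→218: 6 bp
  218→3 (wrap): 220-218+3 = 5 bp

[5,5,5,6,6,6,6,6,8,8,8,8,9,9,9,9,9,10,11,14,14,14,17,18]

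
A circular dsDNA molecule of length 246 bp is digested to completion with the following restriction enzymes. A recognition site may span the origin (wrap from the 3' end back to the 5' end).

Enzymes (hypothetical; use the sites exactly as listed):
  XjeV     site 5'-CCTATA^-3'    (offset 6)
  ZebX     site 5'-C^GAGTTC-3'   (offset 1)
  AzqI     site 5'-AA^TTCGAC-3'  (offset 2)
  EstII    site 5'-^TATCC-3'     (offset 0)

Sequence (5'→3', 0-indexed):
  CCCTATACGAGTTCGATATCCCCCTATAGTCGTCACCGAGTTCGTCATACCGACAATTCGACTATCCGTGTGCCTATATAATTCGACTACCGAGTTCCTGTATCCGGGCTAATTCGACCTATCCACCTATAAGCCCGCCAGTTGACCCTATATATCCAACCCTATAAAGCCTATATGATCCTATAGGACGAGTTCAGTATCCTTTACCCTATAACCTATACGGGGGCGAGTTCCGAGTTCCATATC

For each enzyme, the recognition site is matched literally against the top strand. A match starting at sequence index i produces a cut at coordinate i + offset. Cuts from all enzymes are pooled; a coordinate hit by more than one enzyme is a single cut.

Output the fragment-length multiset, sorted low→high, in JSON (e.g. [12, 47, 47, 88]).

[1,3,4,6,7,7,7,7,8,8,8,9,9,9,10,10,11,12,12,12,14,16,16,19,21]

Site scan:
  XjeV (CCTATA, off=6): starts [1, 22, 72, 125, 146, 160, 169, 179, 207, 214] → cuts [7, 28, 78, 131, 152, 166, 175, 185, 213, 220]
  ZebX (CGAGTTC, off=1): starts [7, 36, 90, 188, 226, 233] → cuts [8, 37, 91, 189, 227, 234]
  AzqI (AATTCGAC, off=2): starts [54, 79, 110] → cuts [56, 81, 112]
  EstII (TATCC, off=0): starts [16, 62, 100, 119, 152, 197, 242] → cuts [16, 62, 100, 119, 152, 197, 242]

Pooled cuts: [7, 8, 16, 28, 37, 56, 62, 78, 81, 91, 100, 112, 119, 131, 152, 166, 175, 185, 189, 197, 213, 220, 227, 234, 242]

Fragment lengths:
  7→8: 1 bp
  8→16: 8 bp
  16→28: 12 bp
  28→37: 9 bp
  37→56: 19 bp
  56→62: 6 bp
  62→78: 16 bp
  78→81: 3 bp
  81→91: 10 bp
  91→100: 9 bp
  100→112: 12 bp
  112→119: 7 bp
  119→131: 12 bp
  131→152: 21 bp
  152→166: 14 bp
  166→175: 9 bp
  175→185: 10 bp
  185→189: 4 bp
  189→197: 8 bp
  197→213: 16 bp
  213→220: 7 bp
  220→227: 7 bp
  227→234: 7 bp
  234→242: 8 bp
  242→7 (wrap): 246-242+7 = 11 bp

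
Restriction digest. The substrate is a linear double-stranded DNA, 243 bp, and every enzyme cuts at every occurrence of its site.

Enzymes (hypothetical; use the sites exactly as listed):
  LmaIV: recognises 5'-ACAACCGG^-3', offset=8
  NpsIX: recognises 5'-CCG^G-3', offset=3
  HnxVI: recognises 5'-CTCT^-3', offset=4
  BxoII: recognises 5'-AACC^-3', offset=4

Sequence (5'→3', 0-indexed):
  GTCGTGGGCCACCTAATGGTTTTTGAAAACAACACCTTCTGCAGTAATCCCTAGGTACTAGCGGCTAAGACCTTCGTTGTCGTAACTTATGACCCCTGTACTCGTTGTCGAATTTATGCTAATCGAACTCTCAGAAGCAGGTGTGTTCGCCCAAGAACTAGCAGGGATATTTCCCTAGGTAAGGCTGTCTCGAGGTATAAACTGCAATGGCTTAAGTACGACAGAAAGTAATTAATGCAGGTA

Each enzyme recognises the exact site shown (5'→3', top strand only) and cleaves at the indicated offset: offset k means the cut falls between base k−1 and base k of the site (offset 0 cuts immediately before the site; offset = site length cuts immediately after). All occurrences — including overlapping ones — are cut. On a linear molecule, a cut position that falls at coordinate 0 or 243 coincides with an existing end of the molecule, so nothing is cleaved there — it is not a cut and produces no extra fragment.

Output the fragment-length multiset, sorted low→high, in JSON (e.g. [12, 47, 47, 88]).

Per-enzyme occurrences:
  LmaIV (ACAACCGG, off=8): no sites
  NpsIX (CCGG, off=3): no sites
  HnxVI (CTCT, off=4): starts [127] → cuts [131]
  BxoII (AACC, off=4): no sites

Pooled cuts: [131]

Fragment lengths:
  [0,131): 131 bp
  [131,243): 112 bp

[112,131]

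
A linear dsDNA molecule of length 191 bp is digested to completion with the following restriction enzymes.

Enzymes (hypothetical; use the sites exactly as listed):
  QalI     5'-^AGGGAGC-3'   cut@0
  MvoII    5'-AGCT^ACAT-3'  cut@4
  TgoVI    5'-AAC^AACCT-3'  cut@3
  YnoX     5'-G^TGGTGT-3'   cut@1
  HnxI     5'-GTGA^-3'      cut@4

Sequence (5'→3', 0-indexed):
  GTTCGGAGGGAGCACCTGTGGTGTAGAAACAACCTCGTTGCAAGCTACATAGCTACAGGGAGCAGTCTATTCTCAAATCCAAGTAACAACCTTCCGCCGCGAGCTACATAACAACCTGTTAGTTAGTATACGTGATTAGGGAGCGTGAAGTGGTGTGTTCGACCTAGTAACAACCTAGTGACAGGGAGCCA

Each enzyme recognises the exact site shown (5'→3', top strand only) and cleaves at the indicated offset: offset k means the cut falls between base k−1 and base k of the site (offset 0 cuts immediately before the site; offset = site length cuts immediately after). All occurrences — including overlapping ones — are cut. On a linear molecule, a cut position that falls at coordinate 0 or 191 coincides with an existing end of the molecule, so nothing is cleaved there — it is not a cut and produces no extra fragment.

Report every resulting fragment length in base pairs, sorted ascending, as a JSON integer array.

[1,2,2,6,7,9,10,10,11,12,12,16,18,21,23,31]

Scan for sites:
  QalI (AGGGAGC, off=0): starts [6, 56, 137, 182] → cuts [6, 56, 137, 182]
  MvoII (AGCTACAT, off=4): starts [42, 101] → cuts [46, 105]
  TgoVI (AACAACCT, off=3): starts [27, 84, 109, 168] → cuts [30, 87, 112, 171]
  YnoX (GTGGTGT, off=1): starts [17, 149] → cuts [18, 150]
  HnxI (GTGA, off=4): starts [131, 144, 177] → cuts [135, 148, 181]

All cut coordinates (distinct, sorted): [6, 18, 30, 46, 56, 87, 105, 112, 135, 137, 148, 150, 171, 181, 182]

Fragment lengths:
  [0,6): 6 bp
  [6,18): 12 bp
  [18,30): 12 bp
  [30,46): 16 bp
  [46,56): 10 bp
  [56,87): 31 bp
  [87,105): 18 bp
  [105,112): 7 bp
  [112,135): 23 bp
  [135,137): 2 bp
  [137,148): 11 bp
  [148,150): 2 bp
  [150,171): 21 bp
  [171,181): 10 bp
  [181,182): 1 bp
  [182,191): 9 bp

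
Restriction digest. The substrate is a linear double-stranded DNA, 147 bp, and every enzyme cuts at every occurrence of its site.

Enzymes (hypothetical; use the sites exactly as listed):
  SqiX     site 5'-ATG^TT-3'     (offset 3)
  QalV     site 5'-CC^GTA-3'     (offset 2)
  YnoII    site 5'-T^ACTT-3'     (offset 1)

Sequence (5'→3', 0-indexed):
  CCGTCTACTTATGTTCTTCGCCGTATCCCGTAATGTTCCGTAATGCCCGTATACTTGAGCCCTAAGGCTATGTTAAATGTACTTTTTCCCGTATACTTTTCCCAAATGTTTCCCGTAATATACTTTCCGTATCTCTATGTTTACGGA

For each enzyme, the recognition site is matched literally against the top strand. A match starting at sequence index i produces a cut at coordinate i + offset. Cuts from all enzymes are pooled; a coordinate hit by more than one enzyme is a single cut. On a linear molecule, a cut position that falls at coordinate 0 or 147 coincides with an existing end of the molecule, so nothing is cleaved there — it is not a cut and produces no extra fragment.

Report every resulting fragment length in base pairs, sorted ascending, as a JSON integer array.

Per-enzyme occurrences:
  SqiX ATGTT/3: at [10, 32, 69, 105, 136] ⇒ [13, 35, 72, 108, 139]
  QalV CCGTA/2: at [20, 27, 37, 46, 88, 112, 126] ⇒ [22, 29, 39, 48, 90, 114, 128]
  YnoII TACTT/1: at [5, 51, 79, 93, 120] ⇒ [6, 52, 80, 94, 121]

Pooled cuts: [6, 13, 22, 29, 35, 39, 48, 52, 72, 80, 90, 94, 108, 114, 121, 128, 139]

Fragment lengths:
  [0,6): 6 bp
  [6,13): 7 bp
  [13,22): 9 bp
  [22,29): 7 bp
  [29,35): 6 bp
  [35,39): 4 bp
  [39,48): 9 bp
  [48,52): 4 bp
  [52,72): 20 bp
  [72,80): 8 bp
  [80,90): 10 bp
  [90,94): 4 bp
  [94,108): 14 bp
  [108,114): 6 bp
  [114,121): 7 bp
  [121,128): 7 bp
  [128,139): 11 bp
  [139,147): 8 bp

[4,4,4,6,6,6,7,7,7,7,8,8,9,9,10,11,14,20]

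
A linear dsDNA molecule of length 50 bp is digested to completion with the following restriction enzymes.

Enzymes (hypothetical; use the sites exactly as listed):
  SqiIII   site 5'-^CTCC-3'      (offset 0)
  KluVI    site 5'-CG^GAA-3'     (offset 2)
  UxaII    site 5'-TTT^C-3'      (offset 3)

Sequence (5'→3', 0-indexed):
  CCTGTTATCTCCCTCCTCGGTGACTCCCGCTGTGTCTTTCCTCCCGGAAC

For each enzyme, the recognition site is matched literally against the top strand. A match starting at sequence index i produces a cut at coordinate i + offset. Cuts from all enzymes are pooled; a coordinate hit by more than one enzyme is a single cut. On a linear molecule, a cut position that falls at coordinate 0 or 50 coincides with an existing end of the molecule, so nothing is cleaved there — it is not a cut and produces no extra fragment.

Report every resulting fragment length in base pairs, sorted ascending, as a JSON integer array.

[1,4,4,6,8,11,16]

Site scan:
  SqiIII CTCC/0: at [8, 12, 23, 40] ⇒ [8, 12, 23, 40]
  KluVI CGGAA/2: at [44] ⇒ [46]
  UxaII TTTC/3: at [36] ⇒ [39]

All cut coordinates (distinct, sorted): [8, 12, 23, 39, 40, 46]

Fragment lengths:
  [0,8): 8 bp
  [8,12): 4 bp
  [12,23): 11 bp
  [23,39): 16 bp
  [39,40): 1 bp
  [40,46): 6 bp
  [46,50): 4 bp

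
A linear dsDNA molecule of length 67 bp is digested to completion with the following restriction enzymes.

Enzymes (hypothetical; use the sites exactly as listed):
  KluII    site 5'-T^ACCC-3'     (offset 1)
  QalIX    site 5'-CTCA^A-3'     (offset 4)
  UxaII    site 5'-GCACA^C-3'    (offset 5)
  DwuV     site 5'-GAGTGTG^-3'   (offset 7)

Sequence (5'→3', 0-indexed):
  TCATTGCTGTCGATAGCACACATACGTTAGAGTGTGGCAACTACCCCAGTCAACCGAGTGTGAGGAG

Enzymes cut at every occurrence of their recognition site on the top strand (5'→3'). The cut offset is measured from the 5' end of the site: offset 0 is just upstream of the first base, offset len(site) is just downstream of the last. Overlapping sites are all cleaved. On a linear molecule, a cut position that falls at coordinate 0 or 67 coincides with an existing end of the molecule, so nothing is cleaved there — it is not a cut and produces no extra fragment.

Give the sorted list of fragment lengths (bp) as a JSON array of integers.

[5,6,16,20,20]

Scan for sites:
  KluII (TACCC, off=1): starts [41] → cuts [42]
  QalIX (CTCAA, off=4): no sites
  UxaII (GCACAC, off=5): starts [15] → cuts [20]
  DwuV (GAGTGTG, off=7): starts [29, 55] → cuts [36, 62]

Pooled cuts: [20, 36, 42, 62]

Fragment lengths:
  [0,20): 20 bp
  [20,36): 16 bp
  [36,42): 6 bp
  [42,62): 20 bp
  [62,67): 5 bp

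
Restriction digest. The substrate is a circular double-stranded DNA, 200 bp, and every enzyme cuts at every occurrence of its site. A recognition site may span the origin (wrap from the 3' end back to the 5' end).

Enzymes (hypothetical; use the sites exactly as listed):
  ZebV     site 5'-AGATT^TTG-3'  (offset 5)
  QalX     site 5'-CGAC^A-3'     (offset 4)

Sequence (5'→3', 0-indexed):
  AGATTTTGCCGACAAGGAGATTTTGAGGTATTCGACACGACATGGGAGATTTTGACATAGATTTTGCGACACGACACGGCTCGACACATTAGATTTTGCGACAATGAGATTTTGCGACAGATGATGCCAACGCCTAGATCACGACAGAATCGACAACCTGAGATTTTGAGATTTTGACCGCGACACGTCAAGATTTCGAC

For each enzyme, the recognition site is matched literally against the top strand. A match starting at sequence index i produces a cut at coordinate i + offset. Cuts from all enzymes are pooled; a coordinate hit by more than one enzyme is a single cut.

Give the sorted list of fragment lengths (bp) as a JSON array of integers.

[5,5,5,7,7,7,8,8,9,9,9,10,10,10,11,11,12,14,16,27]

Site scan:
  ZebV AGATTTTG/5: at [0, 17, 46, 58, 90, 106, 160, 168] ⇒ [5, 22, 51, 63, 95, 111, 165, 173]
  QalX CGACA/4: at [9, 32, 37, 66, 71, 81, 98, 114, 141, 150, 180, 196] ⇒ [0, 13, 36, 41, 70, 75, 85, 102, 118, 145, 154, 184]

Pooled cuts: [0, 5, 13, 22, 36, 41, 51, 63, 70, 75, 85, 95, 102, 111, 118, 145, 154, 165, 173, 184]

Fragment lengths:
  0→5: 5 bp
  5→13: 8 bp
  13→22: 9 bp
  22→36: 14 bp
  36→41: 5 bp
  41→51: 10 bp
  51→63: 12 bp
  63→70: 7 bp
  70→75: 5 bp
  75→85: 10 bp
  85→95: 10 bp
  95→102: 7 bp
  102→111: 9 bp
  111→118: 7 bp
  118→145: 27 bp
  145→154: 9 bp
  154→165: 11 bp
  165→173: 8 bp
  173→184: 11 bp
  184→0 (wrap): 200-184+0 = 16 bp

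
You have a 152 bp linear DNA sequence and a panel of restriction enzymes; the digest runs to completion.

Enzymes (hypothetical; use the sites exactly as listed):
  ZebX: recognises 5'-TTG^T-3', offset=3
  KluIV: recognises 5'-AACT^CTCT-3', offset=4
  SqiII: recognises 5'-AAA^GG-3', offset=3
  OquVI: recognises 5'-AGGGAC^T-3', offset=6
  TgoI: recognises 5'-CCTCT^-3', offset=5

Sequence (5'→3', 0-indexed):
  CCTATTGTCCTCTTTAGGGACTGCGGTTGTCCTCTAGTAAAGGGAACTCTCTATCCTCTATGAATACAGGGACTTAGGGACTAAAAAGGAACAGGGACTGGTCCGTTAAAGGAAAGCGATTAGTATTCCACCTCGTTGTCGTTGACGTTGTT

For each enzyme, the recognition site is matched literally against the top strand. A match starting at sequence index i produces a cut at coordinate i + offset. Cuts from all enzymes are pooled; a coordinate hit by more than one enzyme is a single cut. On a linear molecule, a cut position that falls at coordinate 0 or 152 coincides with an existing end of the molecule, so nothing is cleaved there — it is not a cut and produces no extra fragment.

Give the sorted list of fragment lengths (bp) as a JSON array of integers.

Site scan:
  ZebX (TTGT, off=3): starts [4, 26, 135, 147] → cuts [7, 29, 138, 150]
  KluIV (AACTCTCT, off=4): starts [44] → cuts [48]
  SqiII (AAAGG, off=3): starts [38, 84, 107] → cuts [41, 87, 110]
  OquVI (AGGGACT, off=6): starts [15, 67, 75, 92] → cuts [21, 73, 81, 98]
  TgoI (CCTCT, off=5): starts [8, 30, 54] → cuts [13, 35, 59]

All cut coordinates (distinct, sorted): [7, 13, 21, 29, 35, 41, 48, 59, 73, 81, 87, 98, 110, 138, 150]

Fragment lengths:
  [0,7): 7 bp
  [7,13): 6 bp
  [13,21): 8 bp
  [21,29): 8 bp
  [29,35): 6 bp
  [35,41): 6 bp
  [41,48): 7 bp
  [48,59): 11 bp
  [59,73): 14 bp
  [73,81): 8 bp
  [81,87): 6 bp
  [87,98): 11 bp
  [98,110): 12 bp
  [110,138): 28 bp
  [138,150): 12 bp
  [150,152): 2 bp

[2,6,6,6,6,7,7,8,8,8,11,11,12,12,14,28]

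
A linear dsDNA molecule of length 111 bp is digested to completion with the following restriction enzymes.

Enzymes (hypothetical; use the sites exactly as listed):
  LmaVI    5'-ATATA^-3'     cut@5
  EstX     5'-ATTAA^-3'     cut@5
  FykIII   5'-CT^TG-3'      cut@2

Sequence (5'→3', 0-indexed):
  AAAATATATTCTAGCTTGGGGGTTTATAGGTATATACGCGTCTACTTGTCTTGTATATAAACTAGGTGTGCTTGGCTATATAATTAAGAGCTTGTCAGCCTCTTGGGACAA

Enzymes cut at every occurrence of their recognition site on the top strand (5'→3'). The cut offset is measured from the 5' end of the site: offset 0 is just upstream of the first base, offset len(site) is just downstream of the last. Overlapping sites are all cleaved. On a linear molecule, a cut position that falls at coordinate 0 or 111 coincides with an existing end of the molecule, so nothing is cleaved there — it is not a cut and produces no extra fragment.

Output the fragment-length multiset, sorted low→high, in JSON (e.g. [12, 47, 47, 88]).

Site scan:
  LmaVI ATATA/5: at [3, 31, 54, 77] ⇒ [8, 36, 59, 82]
  EstX ATTAA/5: at [82] ⇒ [87]
  FykIII CTTG/2: at [14, 44, 49, 70, 90, 101] ⇒ [16, 46, 51, 72, 92, 103]

Pooled cuts: [8, 16, 36, 46, 51, 59, 72, 82, 87, 92, 103]

Fragment lengths:
  [0,8): 8 bp
  [8,16): 8 bp
  [16,36): 20 bp
  [36,46): 10 bp
  [46,51): 5 bp
  [51,59): 8 bp
  [59,72): 13 bp
  [72,82): 10 bp
  [82,87): 5 bp
  [87,92): 5 bp
  [92,103): 11 bp
  [103,111): 8 bp

[5,5,5,8,8,8,8,10,10,11,13,20]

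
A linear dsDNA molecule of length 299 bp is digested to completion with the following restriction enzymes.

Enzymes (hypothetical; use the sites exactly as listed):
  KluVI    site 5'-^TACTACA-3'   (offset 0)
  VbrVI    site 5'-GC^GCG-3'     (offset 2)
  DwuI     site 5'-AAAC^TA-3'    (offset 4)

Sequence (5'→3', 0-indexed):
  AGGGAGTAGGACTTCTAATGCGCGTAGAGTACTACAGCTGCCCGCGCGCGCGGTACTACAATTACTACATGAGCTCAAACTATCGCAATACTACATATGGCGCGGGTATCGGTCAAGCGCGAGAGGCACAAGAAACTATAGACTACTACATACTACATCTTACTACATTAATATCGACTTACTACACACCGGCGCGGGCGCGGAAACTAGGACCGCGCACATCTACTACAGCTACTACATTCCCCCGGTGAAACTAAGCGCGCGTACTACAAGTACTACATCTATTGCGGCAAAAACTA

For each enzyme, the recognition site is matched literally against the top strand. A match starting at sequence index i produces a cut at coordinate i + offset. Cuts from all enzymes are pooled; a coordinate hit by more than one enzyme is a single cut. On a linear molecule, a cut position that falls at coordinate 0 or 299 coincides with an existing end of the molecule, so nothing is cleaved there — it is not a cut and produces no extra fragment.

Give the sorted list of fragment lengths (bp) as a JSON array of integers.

Site scan:
  KluVI TACTACA/0: at [29, 53, 62, 88, 143, 150, 160, 179, 223, 232, 264, 273] ⇒ [29, 53, 62, 88, 143, 150, 160, 179, 223, 232, 264, 273]
  VbrVI GCGCG/2: at [19, 43, 45, 47, 99, 116, 191, 197, 257, 259] ⇒ [21, 45, 47, 49, 101, 118, 193, 199, 259, 261]
  DwuI AAACTA/4: at [76, 132, 203, 250, 293] ⇒ [80, 136, 207, 254, 297]

All cut coordinates (distinct, sorted): [21, 29, 45, 47, 49, 53, 62, 80, 88, 101, 118, 136, 143, 150, 160, 179, 193, 199, 207, 223, 232, 254, 259, 261, 264, 273, 297]

Fragment lengths:
  [0,21): 21 bp
  [21,29): 8 bp
  [29,45): 16 bp
  [45,47): 2 bp
  [47,49): 2 bp
  [49,53): 4 bp
  [53,62): 9 bp
  [62,80): 18 bp
  [80,88): 8 bp
  [88,101): 13 bp
  [101,118): 17 bp
  [118,136): 18 bp
  [136,143): 7 bp
  [143,150): 7 bp
  [150,160): 10 bp
  [160,179): 19 bp
  [179,193): 14 bp
  [193,199): 6 bp
  [199,207): 8 bp
  [207,223): 16 bp
  [223,232): 9 bp
  [232,254): 22 bp
  [254,259): 5 bp
  [259,261): 2 bp
  [261,264): 3 bp
  [264,273): 9 bp
  [273,297): 24 bp
  [297,299): 2 bp

[2,2,2,2,3,4,5,6,7,7,8,8,8,9,9,9,10,13,14,16,16,17,18,18,19,21,22,24]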